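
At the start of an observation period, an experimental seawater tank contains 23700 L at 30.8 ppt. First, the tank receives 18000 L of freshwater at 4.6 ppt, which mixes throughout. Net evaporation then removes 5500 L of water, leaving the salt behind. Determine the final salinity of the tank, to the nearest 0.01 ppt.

22.45 ppt

After mixing: salt = 23,700×30.8 + 18,000×4.6 = 812,760; volume = 41,700 L
After evaporation: salt unchanged = 812,760; volume = 41,700 − 5,500 = 36,200 L
S = 812,760 / 36,200 = 22.4519 ppt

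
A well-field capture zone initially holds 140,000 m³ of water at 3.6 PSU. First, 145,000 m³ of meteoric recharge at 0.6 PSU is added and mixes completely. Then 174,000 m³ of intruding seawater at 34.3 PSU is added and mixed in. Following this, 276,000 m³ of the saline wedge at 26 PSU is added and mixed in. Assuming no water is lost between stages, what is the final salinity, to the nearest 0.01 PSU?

Total salt / total volume:
Initial salt = 140,000×3.6 = 504,000
After stage 1: salt = 504,000 + 145,000×0.6 = 591,000; volume = 285,000 m³; S = 2.074 PSU
After stage 2: salt = 591,000 + 174,000×34.3 = 6,559,200; volume = 459,000 m³; S = 14.29 PSU
After stage 3: salt = 6,559,200 + 276,000×26 = 13,735,200; volume = 735,000 m³
S = 13,735,200 / 735,000 = 18.6873 PSU

18.69 PSU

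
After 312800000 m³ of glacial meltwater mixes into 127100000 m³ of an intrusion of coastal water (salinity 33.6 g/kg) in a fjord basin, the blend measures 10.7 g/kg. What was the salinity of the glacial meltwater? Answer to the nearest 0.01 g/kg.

1.40 g/kg

Salt balance: 127,100,000×33.6 + 312,800,000×S = 439,900,000×10.7
4,270,560,000 + 312,800,000·S = 4,706,930,000
S = (4,706,930,000 − 4,270,560,000) / 312,800,000 = 1.395 g/kg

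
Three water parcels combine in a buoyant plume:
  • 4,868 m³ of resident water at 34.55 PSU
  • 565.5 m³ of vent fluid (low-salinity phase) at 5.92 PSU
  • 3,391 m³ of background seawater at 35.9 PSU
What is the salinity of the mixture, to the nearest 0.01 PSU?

33.23 PSU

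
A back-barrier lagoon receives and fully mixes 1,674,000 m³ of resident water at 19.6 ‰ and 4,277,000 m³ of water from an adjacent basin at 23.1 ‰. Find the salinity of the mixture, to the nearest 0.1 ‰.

Weighted by volume,
salt = 1,674,000×19.6 + 4,277,000×23.1 = 32,810,400 + 98,798,700 = 131,609,100
volume = 1,674,000 + 4,277,000 = 5,951,000 m³
S = 131,609,100 / 5,951,000 = 22.115 ‰

22.1 ‰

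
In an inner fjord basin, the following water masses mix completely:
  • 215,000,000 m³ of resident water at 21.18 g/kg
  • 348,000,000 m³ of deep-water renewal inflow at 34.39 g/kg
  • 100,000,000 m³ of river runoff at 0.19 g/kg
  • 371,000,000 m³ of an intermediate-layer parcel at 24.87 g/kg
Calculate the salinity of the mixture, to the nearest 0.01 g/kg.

By conservation of dissolved salt,
salt = 215,000,000×21.18 + 348,000,000×34.39 + 100,000,000×0.19 + 371,000,000×24.87 = 4,553,700,000 + 11,967,720,000 + 19,000,000 + 9,226,770,000 = 25,767,190,000
volume = 215,000,000 + 348,000,000 + 100,000,000 + 371,000,000 = 1,034,000,000 m³
S = 25,767,190,000 / 1,034,000,000 = 24.9199 g/kg

24.92 g/kg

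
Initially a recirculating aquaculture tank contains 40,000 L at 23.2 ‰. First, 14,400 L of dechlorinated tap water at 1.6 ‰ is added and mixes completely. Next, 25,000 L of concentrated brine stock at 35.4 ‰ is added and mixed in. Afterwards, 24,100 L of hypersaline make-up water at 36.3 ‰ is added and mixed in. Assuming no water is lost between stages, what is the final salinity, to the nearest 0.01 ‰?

Mass of salt is conserved:
Initial salt = 40,000×23.2 = 928,000
After stage 1: salt = 928,000 + 14,400×1.6 = 951,040; volume = 54,400 L; S = 17.482 ‰
After stage 2: salt = 951,040 + 25,000×35.4 = 1,836,040; volume = 79,400 L; S = 23.124 ‰
After stage 3: salt = 1,836,040 + 24,100×36.3 = 2,710,870; volume = 103,500 L
S = 2,710,870 / 103,500 = 26.192 ‰

26.19 ‰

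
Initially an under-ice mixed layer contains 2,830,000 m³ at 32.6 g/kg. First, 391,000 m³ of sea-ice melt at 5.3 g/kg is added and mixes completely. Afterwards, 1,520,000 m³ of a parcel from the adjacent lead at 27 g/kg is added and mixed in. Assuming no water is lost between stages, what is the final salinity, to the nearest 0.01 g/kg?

28.55 g/kg

Salt balance:
Initial salt = 2,830,000×32.6 = 92,258,000
After stage 1: salt = 92,258,000 + 391,000×5.3 = 94,330,300; volume = 3,221,000 m³; S = 29.286 g/kg
After stage 2: salt = 94,330,300 + 1,520,000×27 = 135,370,300; volume = 4,741,000 m³
S = 135,370,300 / 4,741,000 = 28.5531 g/kg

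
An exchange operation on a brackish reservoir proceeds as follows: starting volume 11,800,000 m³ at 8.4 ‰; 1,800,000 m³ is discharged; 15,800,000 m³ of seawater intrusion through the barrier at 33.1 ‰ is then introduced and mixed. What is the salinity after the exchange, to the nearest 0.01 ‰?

23.53 ‰

Remaining after removal: 10,000,000 m³ at 8.4 ‰ (salt = 84,000,000)
After addition: salt = 84,000,000 + 15,800,000×33.1 = 606,980,000; volume = 25,800,000 m³
S = 606,980,000 / 25,800,000 = 23.5264 ‰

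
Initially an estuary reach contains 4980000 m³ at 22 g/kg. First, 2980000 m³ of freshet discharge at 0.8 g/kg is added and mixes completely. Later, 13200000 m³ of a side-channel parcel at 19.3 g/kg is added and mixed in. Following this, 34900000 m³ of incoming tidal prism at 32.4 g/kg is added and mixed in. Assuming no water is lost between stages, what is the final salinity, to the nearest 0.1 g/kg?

26.7 g/kg

Mass of salt is conserved:
Initial salt = 4,980,000×22 = 109,560,000
After stage 1: salt = 109,560,000 + 2,980,000×0.8 = 111,944,000; volume = 7,960,000 m³; S = 14.063 g/kg
After stage 2: salt = 111,944,000 + 13,200,000×19.3 = 366,704,000; volume = 21,160,000 m³; S = 17.33 g/kg
After stage 3: salt = 366,704,000 + 34,900,000×32.4 = 1,497,464,000; volume = 56,060,000 m³
S = 1,497,464,000 / 56,060,000 = 26.7118 g/kg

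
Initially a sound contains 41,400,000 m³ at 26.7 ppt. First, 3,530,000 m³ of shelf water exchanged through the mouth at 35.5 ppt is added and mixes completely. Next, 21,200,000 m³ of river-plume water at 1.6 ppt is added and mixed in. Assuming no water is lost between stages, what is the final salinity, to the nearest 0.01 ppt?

19.12 ppt

Weighted by volume,
Initial salt = 41,400,000×26.7 = 1,105,380,000
After stage 1: salt = 1,105,380,000 + 3,530,000×35.5 = 1,230,695,000; volume = 44,930,000 m³; S = 27.391 ppt
After stage 2: salt = 1,230,695,000 + 21,200,000×1.6 = 1,264,615,000; volume = 66,130,000 m³
S = 1,264,615,000 / 66,130,000 = 19.1232 ppt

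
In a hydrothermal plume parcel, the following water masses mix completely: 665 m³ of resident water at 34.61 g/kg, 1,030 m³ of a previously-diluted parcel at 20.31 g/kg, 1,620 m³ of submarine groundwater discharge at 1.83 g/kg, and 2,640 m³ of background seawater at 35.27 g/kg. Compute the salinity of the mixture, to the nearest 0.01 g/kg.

Salt balance:
salt = 665×34.61 + 1,030×20.31 + 1,620×1.83 + 2,640×35.27 = 23,015.65 + 20,919.3 + 2,964.6 + 93,112.8 = 140,012.35
volume = 665 + 1,030 + 1,620 + 2,640 = 5,955 m³
S = 140,012.35 / 5,955 = 23.5117 g/kg

23.51 g/kg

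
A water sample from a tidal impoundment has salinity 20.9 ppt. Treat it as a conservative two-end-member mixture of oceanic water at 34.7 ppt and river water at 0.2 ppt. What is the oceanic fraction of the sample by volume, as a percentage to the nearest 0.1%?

60.0%

Let g be the oceanic fraction. Salt balance per unit volume:
g×34.7 + (1−g)×0.2 = 20.9
g = (20.9 − 0.2) / (34.7 − 0.2) = 20.7/34.5 = 0.6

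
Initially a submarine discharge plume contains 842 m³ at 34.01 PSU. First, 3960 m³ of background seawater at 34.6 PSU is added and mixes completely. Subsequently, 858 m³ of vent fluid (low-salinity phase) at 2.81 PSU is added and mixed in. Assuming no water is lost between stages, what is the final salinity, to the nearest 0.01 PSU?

29.69 PSU

Weighted by volume,
Initial salt = 842×34.01 = 28,636.42
After stage 1: salt = 28,636.42 + 3,960×34.6 = 165,652.42; volume = 4,802 m³; S = 34.497 PSU
After stage 2: salt = 165,652.42 + 858×2.81 = 168,063.4; volume = 5,660 m³
S = 168,063.4 / 5,660 = 29.6932 PSU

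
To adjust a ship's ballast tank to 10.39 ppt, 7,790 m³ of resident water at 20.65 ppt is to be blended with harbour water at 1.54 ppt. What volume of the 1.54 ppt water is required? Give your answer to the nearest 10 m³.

Salt balance: 7,790×20.65 + V×1.54 = (7,790+V)×10.39
160,863.5 + 1.54V = 80,938.1 + 10.39V
79,925.4 = 8.85V
V = 9,031.12 m³

9030 m³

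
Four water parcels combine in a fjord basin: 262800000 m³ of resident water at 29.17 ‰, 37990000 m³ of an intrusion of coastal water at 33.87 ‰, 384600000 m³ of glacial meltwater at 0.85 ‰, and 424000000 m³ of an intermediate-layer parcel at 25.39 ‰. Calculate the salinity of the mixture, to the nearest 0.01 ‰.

18.07 ‰

Mass of salt is conserved:
salt = 262,800,000×29.17 + 37,990,000×33.87 + 384,600,000×0.85 + 424,000,000×25.39 = 7,665,876,000 + 1,286,721,300 + 326,910,000 + 10,765,360,000 = 20,044,867,300
volume = 262,800,000 + 37,990,000 + 384,600,000 + 424,000,000 = 1,109,390,000 m³
S = 20,044,867,300 / 1,109,390,000 = 18.0684 ‰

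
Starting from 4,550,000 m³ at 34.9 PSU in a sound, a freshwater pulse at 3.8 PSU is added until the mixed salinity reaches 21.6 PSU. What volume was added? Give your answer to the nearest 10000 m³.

Salt balance: 4,550,000×34.9 + V×3.8 = (4,550,000+V)×21.6
158,795,000 + 3.8V = 98,280,000 + 21.6V
60,515,000 = 17.8V
V = 3,399,719.1 m³

3400000 m³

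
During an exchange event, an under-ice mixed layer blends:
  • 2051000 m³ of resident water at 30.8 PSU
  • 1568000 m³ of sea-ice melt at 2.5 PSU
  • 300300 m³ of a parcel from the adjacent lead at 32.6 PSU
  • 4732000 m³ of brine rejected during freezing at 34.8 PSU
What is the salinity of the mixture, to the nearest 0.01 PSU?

27.92 PSU

Total salt / total volume:
salt = 2,051,000×30.8 + 1,568,000×2.5 + 300,300×32.6 + 4,732,000×34.8 = 63,170,800 + 3,920,000 + 9,789,780 + 164,673,600 = 241,554,180
volume = 2,051,000 + 1,568,000 + 300,300 + 4,732,000 = 8,651,300 m³
S = 241,554,180 / 8,651,300 = 27.9211 PSU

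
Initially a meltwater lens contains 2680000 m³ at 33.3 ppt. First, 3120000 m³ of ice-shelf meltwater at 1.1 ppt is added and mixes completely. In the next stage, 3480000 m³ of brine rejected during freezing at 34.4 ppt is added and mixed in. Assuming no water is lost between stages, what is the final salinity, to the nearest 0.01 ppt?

By conservation of dissolved salt,
Initial salt = 2,680,000×33.3 = 89,244,000
After stage 1: salt = 89,244,000 + 3,120,000×1.1 = 92,676,000; volume = 5,800,000 m³; S = 15.979 ppt
After stage 2: salt = 92,676,000 + 3,480,000×34.4 = 212,388,000; volume = 9,280,000 m³
S = 212,388,000 / 9,280,000 = 22.8866 ppt

22.89 ppt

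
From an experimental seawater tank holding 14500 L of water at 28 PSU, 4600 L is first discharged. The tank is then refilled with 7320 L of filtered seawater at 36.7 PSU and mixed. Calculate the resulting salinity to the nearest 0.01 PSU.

31.70 PSU

Remaining after removal: 9,900 L at 28 PSU (salt = 277,200)
After addition: salt = 277,200 + 7,320×36.7 = 545,844; volume = 17,220 L
S = 545,844 / 17,220 = 31.6983 PSU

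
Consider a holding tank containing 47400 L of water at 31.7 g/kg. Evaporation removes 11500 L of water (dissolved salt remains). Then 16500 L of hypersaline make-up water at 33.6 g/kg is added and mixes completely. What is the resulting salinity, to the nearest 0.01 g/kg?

39.26 g/kg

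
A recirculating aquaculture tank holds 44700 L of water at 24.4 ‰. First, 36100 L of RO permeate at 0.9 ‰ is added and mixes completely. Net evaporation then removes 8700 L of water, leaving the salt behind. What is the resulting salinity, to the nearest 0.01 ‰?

15.58 ‰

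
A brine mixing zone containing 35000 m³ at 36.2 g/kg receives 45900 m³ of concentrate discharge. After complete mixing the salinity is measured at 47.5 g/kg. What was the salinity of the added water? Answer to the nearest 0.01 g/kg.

56.12 g/kg

Salt balance: 35,000×36.2 + 45,900×S = 80,900×47.5
1,267,000 + 45,900·S = 3,842,750
S = (3,842,750 − 1,267,000) / 45,900 = 56.1166 g/kg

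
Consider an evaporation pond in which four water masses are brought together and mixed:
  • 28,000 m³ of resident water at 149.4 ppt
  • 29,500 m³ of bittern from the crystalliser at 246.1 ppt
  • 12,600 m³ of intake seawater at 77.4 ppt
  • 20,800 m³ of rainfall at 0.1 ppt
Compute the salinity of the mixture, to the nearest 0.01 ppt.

136.64 ppt

Conserving salt mass:
salt = 28,000×149.4 + 29,500×246.1 + 12,600×77.4 + 20,800×0.1 = 4,183,200 + 7,259,950 + 975,240 + 2,080 = 12,420,470
volume = 28,000 + 29,500 + 12,600 + 20,800 = 90,900 m³
S = 12,420,470 / 90,900 = 136.6388 ppt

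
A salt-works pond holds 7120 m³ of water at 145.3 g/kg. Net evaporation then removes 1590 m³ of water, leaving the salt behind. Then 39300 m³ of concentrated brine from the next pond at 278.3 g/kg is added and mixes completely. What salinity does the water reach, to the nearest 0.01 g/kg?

267.05 g/kg

After evaporation: salt = 7,120×145.3 = 1,034,536; volume = 7,120 − 1,590 = 5,530 m³
After mixing: salt = 1,034,536 + 39,300×278.3 = 11,971,726; volume = 5,530 + 39,300 = 44,830 m³
S = 11,971,726 / 44,830 = 267.0472 g/kg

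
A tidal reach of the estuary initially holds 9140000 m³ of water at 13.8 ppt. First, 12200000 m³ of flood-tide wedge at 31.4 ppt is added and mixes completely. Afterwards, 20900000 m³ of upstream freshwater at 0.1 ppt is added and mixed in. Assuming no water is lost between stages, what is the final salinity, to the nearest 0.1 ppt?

12.1 ppt

Conserving salt mass:
Initial salt = 9,140,000×13.8 = 126,132,000
After stage 1: salt = 126,132,000 + 12,200,000×31.4 = 509,212,000; volume = 21,340,000 m³; S = 23.862 ppt
After stage 2: salt = 509,212,000 + 20,900,000×0.1 = 511,302,000; volume = 42,240,000 m³
S = 511,302,000 / 42,240,000 = 12.1047 ppt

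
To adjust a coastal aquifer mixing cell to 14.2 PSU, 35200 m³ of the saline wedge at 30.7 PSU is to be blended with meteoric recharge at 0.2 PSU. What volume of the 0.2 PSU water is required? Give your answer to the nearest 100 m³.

Salt balance: 35,200×30.7 + V×0.2 = (35,200+V)×14.2
1,080,640 + 0.2V = 499,840 + 14.2V
580,800 = 14V
V = 41,485.71 m³

41500 m³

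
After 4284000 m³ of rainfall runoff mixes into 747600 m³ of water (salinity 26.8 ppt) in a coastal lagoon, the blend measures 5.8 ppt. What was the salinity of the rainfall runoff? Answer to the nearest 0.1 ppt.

Salt balance: 747,600×26.8 + 4,284,000×S = 5,031,600×5.8
20,035,680 + 4,284,000·S = 29,183,280
S = (29,183,280 − 20,035,680) / 4,284,000 = 2.1353 ppt

2.1 ppt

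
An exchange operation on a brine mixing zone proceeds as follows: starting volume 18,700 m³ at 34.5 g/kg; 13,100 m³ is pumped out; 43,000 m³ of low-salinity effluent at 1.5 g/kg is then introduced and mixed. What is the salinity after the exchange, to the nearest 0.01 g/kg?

5.30 g/kg

Remaining after removal: 5,600 m³ at 34.5 g/kg (salt = 193,200)
After addition: salt = 193,200 + 43,000×1.5 = 257,700; volume = 48,600 m³
S = 257,700 / 48,600 = 5.3025 g/kg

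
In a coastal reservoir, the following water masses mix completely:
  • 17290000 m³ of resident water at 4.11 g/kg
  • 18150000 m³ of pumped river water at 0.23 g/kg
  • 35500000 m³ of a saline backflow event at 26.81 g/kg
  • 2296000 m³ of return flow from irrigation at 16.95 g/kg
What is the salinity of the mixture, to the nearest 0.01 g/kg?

14.55 g/kg

Total salt / total volume:
salt = 17,290,000×4.11 + 18,150,000×0.23 + 35,500,000×26.81 + 2,296,000×16.95 = 71,061,900 + 4,174,500 + 951,755,000 + 38,917,200 = 1,065,908,600
volume = 17,290,000 + 18,150,000 + 35,500,000 + 2,296,000 = 73,236,000 m³
S = 1,065,908,600 / 73,236,000 = 14.5544 g/kg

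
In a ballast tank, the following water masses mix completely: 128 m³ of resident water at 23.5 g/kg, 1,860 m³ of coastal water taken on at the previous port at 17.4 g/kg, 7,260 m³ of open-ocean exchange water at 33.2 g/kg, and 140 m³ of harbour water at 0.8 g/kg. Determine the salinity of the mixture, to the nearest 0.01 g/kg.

29.45 g/kg

By conservation of dissolved salt,
salt = 128×23.5 + 1,860×17.4 + 7,260×33.2 + 140×0.8 = 3,008 + 32,364 + 241,032 + 112 = 276,516
volume = 128 + 1,860 + 7,260 + 140 = 9,388 m³
S = 276,516 / 9,388 = 29.4542 g/kg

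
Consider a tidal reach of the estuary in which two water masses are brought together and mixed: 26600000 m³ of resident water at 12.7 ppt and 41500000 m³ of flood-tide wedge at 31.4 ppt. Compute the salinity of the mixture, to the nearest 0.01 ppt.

24.10 ppt

Weighted by volume,
salt = 26,600,000×12.7 + 41,500,000×31.4 = 337,820,000 + 1,303,100,000 = 1,640,920,000
volume = 26,600,000 + 41,500,000 = 68,100,000 m³
S = 1,640,920,000 / 68,100,000 = 24.0957 ppt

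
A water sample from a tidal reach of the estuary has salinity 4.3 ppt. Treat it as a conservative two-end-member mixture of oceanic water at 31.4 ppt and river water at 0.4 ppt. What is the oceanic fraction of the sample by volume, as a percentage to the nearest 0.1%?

12.6%

Let g be the oceanic fraction. Salt balance per unit volume:
g×31.4 + (1−g)×0.4 = 4.3
g = (4.3 − 0.4) / (31.4 − 0.4) = 3.9/31 = 0.1258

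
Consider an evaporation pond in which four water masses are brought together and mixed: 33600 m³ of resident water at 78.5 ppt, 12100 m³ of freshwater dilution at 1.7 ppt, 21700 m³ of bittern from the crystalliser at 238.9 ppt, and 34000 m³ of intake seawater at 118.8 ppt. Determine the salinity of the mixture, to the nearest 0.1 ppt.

117.2 ppt

Mass of salt is conserved:
salt = 33,600×78.5 + 12,100×1.7 + 21,700×238.9 + 34,000×118.8 = 2,637,600 + 20,570 + 5,184,130 + 4,039,200 = 11,881,500
volume = 33,600 + 12,100 + 21,700 + 34,000 = 101,400 m³
S = 11,881,500 / 101,400 = 117.175 ppt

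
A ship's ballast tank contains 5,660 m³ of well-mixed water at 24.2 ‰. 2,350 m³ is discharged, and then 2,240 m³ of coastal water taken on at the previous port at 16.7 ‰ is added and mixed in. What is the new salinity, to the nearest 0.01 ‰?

21.17 ‰

Remaining after removal: 3,310 m³ at 24.2 ‰ (salt = 80,102)
After addition: salt = 80,102 + 2,240×16.7 = 117,510; volume = 5,550 m³
S = 117,510 / 5,550 = 21.173 ‰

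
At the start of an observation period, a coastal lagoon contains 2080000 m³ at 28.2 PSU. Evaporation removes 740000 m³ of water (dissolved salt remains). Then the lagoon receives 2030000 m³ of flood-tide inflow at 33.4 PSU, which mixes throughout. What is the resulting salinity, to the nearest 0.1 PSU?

37.5 PSU

After evaporation: salt = 2,080,000×28.2 = 58,656,000; volume = 2,080,000 − 740,000 = 1,340,000 m³
After mixing: salt = 58,656,000 + 2,030,000×33.4 = 126,458,000; volume = 1,340,000 + 2,030,000 = 3,370,000 m³
S = 126,458,000 / 3,370,000 = 37.5246 PSU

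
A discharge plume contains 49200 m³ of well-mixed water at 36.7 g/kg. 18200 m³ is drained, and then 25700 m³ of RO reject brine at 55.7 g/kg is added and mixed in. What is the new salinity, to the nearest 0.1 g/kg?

45.3 g/kg

Remaining after removal: 31,000 m³ at 36.7 g/kg (salt = 1,137,700)
After addition: salt = 1,137,700 + 25,700×55.7 = 2,569,190; volume = 56,700 m³
S = 2,569,190 / 56,700 = 45.312 g/kg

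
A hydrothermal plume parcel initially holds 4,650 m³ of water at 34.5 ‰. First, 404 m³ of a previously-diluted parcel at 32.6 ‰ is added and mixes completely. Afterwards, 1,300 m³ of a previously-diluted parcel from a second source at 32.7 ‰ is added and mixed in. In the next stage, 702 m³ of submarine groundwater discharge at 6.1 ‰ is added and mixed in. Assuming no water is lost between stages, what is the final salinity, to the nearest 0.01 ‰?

Mass of salt is conserved:
Initial salt = 4,650×34.5 = 160,425
After stage 1: salt = 160,425 + 404×32.6 = 173,595.4; volume = 5,054 m³; S = 34.348 ‰
After stage 2: salt = 173,595.4 + 1,300×32.7 = 216,105.4; volume = 6,354 m³; S = 34.011 ‰
After stage 3: salt = 216,105.4 + 702×6.1 = 220,387.6; volume = 7,056 m³
S = 220,387.6 / 7,056 = 31.2341 ‰

31.23 ‰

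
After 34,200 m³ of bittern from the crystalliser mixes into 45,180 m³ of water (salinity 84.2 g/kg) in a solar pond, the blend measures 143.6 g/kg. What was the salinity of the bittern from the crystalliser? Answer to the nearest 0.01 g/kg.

222.07 g/kg

Salt balance: 45,180×84.2 + 34,200×S = 79,380×143.6
3,804,156 + 34,200·S = 11,398,968
S = (11,398,968 − 3,804,156) / 34,200 = 222.0705 g/kg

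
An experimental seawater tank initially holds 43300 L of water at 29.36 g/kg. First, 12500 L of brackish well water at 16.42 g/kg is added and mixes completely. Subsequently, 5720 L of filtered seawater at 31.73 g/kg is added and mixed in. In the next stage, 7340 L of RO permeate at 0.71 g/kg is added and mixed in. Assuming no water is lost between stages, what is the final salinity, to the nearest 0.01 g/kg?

24.15 g/kg

By conservation of dissolved salt,
Initial salt = 43,300×29.36 = 1,271,288
After stage 1: salt = 1,271,288 + 12,500×16.42 = 1,476,538; volume = 55,800 L; S = 26.461 g/kg
After stage 2: salt = 1,476,538 + 5,720×31.73 = 1,658,033.6; volume = 61,520 L; S = 26.951 g/kg
After stage 3: salt = 1,658,033.6 + 7,340×0.71 = 1,663,245; volume = 68,860 L
S = 1,663,245 / 68,860 = 24.154 g/kg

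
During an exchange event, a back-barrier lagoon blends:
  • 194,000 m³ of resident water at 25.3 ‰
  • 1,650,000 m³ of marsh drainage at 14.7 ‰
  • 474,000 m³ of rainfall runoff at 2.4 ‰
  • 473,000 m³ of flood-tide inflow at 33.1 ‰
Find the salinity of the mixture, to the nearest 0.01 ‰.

Weighted by volume,
salt = 194,000×25.3 + 1,650,000×14.7 + 474,000×2.4 + 473,000×33.1 = 4,908,200 + 24,255,000 + 1,137,600 + 15,656,300 = 45,957,100
volume = 194,000 + 1,650,000 + 474,000 + 473,000 = 2,791,000 m³
S = 45,957,100 / 2,791,000 = 16.4662 ‰

16.47 ‰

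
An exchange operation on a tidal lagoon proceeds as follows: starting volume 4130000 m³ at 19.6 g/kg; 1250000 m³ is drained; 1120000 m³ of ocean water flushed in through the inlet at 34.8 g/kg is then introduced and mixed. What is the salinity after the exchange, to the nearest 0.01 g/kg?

23.86 g/kg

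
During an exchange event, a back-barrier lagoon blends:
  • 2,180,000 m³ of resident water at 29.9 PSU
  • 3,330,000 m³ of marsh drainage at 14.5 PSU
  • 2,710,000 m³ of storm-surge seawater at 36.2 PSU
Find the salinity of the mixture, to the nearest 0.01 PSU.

25.74 PSU

Total salt / total volume:
salt = 2,180,000×29.9 + 3,330,000×14.5 + 2,710,000×36.2 = 65,182,000 + 48,285,000 + 98,102,000 = 211,569,000
volume = 2,180,000 + 3,330,000 + 2,710,000 = 8,220,000 m³
S = 211,569,000 / 8,220,000 = 25.7383 PSU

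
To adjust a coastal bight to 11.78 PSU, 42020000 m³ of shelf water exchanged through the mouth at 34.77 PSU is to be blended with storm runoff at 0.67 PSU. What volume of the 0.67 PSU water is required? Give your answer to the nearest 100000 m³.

87000000 m³

Salt balance: 42,020,000×34.77 + V×0.67 = (42,020,000+V)×11.78
1,461,035,400 + 0.67V = 494,995,600 + 11.78V
966,039,800 = 11.11V
V = 86,952,277.23 m³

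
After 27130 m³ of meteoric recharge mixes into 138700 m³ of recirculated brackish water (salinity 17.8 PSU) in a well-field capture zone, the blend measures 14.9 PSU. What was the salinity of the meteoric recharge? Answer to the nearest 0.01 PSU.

0.07 PSU

Salt balance: 138,700×17.8 + 27,130×S = 165,830×14.9
2,468,860 + 27,130·S = 2,470,867
S = (2,470,867 − 2,468,860) / 27,130 = 0.074 PSU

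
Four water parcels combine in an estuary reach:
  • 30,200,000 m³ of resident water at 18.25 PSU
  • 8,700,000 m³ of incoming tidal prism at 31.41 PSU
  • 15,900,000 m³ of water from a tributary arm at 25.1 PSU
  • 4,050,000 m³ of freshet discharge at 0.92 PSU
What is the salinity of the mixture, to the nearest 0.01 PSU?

Weighted by volume,
salt = 30,200,000×18.25 + 8,700,000×31.41 + 15,900,000×25.1 + 4,050,000×0.92 = 551,150,000 + 273,267,000 + 399,090,000 + 3,726,000 = 1,227,233,000
volume = 30,200,000 + 8,700,000 + 15,900,000 + 4,050,000 = 58,850,000 m³
S = 1,227,233,000 / 58,850,000 = 20.8536 PSU

20.85 PSU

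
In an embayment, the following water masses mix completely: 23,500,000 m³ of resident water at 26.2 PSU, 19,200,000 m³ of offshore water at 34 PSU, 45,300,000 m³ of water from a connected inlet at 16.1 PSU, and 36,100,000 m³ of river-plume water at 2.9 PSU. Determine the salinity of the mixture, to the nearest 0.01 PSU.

16.94 PSU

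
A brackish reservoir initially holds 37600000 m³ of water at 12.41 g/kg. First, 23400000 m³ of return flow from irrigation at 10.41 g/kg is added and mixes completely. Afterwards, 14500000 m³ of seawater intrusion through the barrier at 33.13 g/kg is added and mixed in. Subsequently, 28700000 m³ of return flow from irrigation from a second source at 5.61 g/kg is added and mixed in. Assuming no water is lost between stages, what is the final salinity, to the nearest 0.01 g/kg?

Salt balance:
Initial salt = 37,600,000×12.41 = 466,616,000
After stage 1: salt = 466,616,000 + 23,400,000×10.41 = 710,210,000; volume = 61,000,000 m³; S = 11.643 g/kg
After stage 2: salt = 710,210,000 + 14,500,000×33.13 = 1,190,595,000; volume = 75,500,000 m³; S = 15.769 g/kg
After stage 3: salt = 1,190,595,000 + 28,700,000×5.61 = 1,351,602,000; volume = 104,200,000 m³
S = 1,351,602,000 / 104,200,000 = 12.9712 g/kg

12.97 g/kg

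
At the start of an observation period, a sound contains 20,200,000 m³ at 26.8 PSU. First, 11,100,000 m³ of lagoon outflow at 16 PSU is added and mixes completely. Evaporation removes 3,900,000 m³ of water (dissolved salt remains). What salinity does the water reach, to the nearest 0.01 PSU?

26.24 PSU

After mixing: salt = 20,200,000×26.8 + 11,100,000×16 = 718,960,000; volume = 31,300,000 m³
After evaporation: salt unchanged = 718,960,000; volume = 31,300,000 − 3,900,000 = 27,400,000 m³
S = 718,960,000 / 27,400,000 = 26.2394 PSU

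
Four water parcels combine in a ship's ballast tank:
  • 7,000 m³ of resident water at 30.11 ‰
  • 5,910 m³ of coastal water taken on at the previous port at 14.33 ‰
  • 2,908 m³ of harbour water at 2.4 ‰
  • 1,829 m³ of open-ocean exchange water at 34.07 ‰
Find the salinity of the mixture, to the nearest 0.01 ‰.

By conservation of dissolved salt,
salt = 7,000×30.11 + 5,910×14.33 + 2,908×2.4 + 1,829×34.07 = 210,770 + 84,690.3 + 6,979.2 + 62,314.03 = 364,753.53
volume = 7,000 + 5,910 + 2,908 + 1,829 = 17,647 m³
S = 364,753.53 / 17,647 = 20.6694 ‰

20.67 ‰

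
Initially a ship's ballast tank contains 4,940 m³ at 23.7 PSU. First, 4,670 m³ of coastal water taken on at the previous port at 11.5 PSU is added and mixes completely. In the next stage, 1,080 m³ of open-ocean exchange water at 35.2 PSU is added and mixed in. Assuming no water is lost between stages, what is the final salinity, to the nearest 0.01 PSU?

19.53 PSU

Mass of salt is conserved:
Initial salt = 4,940×23.7 = 117,078
After stage 1: salt = 117,078 + 4,670×11.5 = 170,783; volume = 9,610 m³; S = 17.771 PSU
After stage 2: salt = 170,783 + 1,080×35.2 = 208,799; volume = 10,690 m³
S = 208,799 / 10,690 = 19.5322 PSU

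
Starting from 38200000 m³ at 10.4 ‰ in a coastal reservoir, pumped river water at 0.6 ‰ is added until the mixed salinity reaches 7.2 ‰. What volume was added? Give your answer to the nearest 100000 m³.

Salt balance: 38,200,000×10.4 + V×0.6 = (38,200,000+V)×7.2
397,280,000 + 0.6V = 275,040,000 + 7.2V
122,240,000 = 6.6V
V = 18,521,212.12 m³

18500000 m³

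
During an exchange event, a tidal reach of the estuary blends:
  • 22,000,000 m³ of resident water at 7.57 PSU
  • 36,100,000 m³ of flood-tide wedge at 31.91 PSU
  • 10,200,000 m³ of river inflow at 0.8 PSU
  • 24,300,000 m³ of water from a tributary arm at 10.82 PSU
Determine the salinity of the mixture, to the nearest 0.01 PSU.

17.17 PSU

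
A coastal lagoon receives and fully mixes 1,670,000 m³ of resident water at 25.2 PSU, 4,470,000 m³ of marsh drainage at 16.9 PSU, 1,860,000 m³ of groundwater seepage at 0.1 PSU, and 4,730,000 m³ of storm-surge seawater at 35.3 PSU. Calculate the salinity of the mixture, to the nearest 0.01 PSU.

22.37 PSU

Total salt / total volume:
salt = 1,670,000×25.2 + 4,470,000×16.9 + 1,860,000×0.1 + 4,730,000×35.3 = 42,084,000 + 75,543,000 + 186,000 + 166,969,000 = 284,782,000
volume = 1,670,000 + 4,470,000 + 1,860,000 + 4,730,000 = 12,730,000 m³
S = 284,782,000 / 12,730,000 = 22.3709 PSU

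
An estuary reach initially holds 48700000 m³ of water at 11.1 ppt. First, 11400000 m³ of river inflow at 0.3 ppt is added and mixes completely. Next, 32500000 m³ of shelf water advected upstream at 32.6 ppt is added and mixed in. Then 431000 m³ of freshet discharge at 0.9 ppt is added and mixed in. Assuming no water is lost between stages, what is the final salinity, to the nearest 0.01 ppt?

17.24 ppt

Salt balance:
Initial salt = 48,700,000×11.1 = 540,570,000
After stage 1: salt = 540,570,000 + 11,400,000×0.3 = 543,990,000; volume = 60,100,000 m³; S = 9.051 ppt
After stage 2: salt = 543,990,000 + 32,500,000×32.6 = 1,603,490,000; volume = 92,600,000 m³; S = 17.316 ppt
After stage 3: salt = 1,603,490,000 + 431,000×0.9 = 1,603,877,900; volume = 93,031,000 m³
S = 1,603,877,900 / 93,031,000 = 17.2403 ppt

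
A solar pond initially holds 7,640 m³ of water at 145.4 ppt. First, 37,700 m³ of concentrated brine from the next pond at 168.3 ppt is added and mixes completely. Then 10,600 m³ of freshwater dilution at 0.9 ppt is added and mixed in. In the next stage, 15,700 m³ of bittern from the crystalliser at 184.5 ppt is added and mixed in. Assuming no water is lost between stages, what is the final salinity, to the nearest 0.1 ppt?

Conserving salt mass:
Initial salt = 7,640×145.4 = 1,110,856
After stage 1: salt = 1,110,856 + 37,700×168.3 = 7,455,766; volume = 45,340 m³; S = 164.441 ppt
After stage 2: salt = 7,455,766 + 10,600×0.9 = 7,465,306; volume = 55,940 m³; S = 133.452 ppt
After stage 3: salt = 7,465,306 + 15,700×184.5 = 10,361,956; volume = 71,640 m³
S = 10,361,956 / 71,640 = 144.6393 ppt

144.6 ppt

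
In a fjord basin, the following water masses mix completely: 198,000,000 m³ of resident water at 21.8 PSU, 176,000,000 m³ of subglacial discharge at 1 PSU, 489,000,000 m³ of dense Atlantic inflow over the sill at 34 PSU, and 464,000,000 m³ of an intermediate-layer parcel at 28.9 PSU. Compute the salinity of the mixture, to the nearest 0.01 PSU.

Mass of salt is conserved:
salt = 198,000,000×21.8 + 176,000,000×1 + 489,000,000×34 + 464,000,000×28.9 = 4,316,400,000 + 176,000,000 + 16,626,000,000 + 13,409,600,000 = 34,528,000,000
volume = 198,000,000 + 176,000,000 + 489,000,000 + 464,000,000 = 1,327,000,000 m³
S = 34,528,000,000 / 1,327,000,000 = 26.0196 PSU

26.02 PSU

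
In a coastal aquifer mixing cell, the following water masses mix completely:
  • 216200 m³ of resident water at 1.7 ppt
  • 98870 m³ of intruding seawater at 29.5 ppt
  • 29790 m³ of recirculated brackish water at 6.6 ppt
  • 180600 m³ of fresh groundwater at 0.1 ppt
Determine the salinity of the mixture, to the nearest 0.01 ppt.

Salt balance:
salt = 216,200×1.7 + 98,870×29.5 + 29,790×6.6 + 180,600×0.1 = 367,540 + 2,916,665 + 196,614 + 18,060 = 3,498,879
volume = 216,200 + 98,870 + 29,790 + 180,600 = 525,460 m³
S = 3,498,879 / 525,460 = 6.6587 ppt

6.66 ppt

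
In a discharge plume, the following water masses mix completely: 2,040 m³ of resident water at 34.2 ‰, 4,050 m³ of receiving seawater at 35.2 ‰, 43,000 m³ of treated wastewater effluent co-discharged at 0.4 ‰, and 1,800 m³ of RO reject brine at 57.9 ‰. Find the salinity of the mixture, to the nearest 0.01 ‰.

Mass of salt is conserved:
salt = 2,040×34.2 + 4,050×35.2 + 43,000×0.4 + 1,800×57.9 = 69,768 + 142,560 + 17,200 + 104,220 = 333,748
volume = 2,040 + 4,050 + 43,000 + 1,800 = 50,890 m³
S = 333,748 / 50,890 = 6.5582 ‰

6.56 ‰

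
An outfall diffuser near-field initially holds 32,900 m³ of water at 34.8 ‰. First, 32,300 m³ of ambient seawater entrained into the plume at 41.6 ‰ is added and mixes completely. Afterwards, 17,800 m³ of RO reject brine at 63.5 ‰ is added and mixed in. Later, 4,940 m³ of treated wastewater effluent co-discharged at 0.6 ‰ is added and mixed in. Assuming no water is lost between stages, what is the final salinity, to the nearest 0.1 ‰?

Mass of salt is conserved:
Initial salt = 32,900×34.8 = 1,144,920
After stage 1: salt = 1,144,920 + 32,300×41.6 = 2,488,600; volume = 65,200 m³; S = 38.169 ‰
After stage 2: salt = 2,488,600 + 17,800×63.5 = 3,618,900; volume = 83,000 m³; S = 43.601 ‰
After stage 3: salt = 3,618,900 + 4,940×0.6 = 3,621,864; volume = 87,940 m³
S = 3,621,864 / 87,940 = 41.1856 ‰

41.2 ‰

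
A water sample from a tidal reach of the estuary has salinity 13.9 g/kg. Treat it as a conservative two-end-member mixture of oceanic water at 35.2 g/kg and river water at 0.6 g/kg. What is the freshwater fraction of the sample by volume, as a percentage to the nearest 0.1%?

61.6%

Let f be the freshwater fraction. Salt balance per unit volume:
f×0.6 + (1−f)×35.2 = 13.9
f = (35.2 − 13.9) / (35.2 − 0.6) = 21.3/34.6 = 0.6156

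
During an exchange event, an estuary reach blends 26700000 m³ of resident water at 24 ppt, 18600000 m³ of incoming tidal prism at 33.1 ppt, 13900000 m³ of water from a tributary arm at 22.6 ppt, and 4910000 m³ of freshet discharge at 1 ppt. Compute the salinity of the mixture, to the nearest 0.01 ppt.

Weighted by volume,
salt = 26,700,000×24 + 18,600,000×33.1 + 13,900,000×22.6 + 4,910,000×1 = 640,800,000 + 615,660,000 + 314,140,000 + 4,910,000 = 1,575,510,000
volume = 26,700,000 + 18,600,000 + 13,900,000 + 4,910,000 = 64,110,000 m³
S = 1,575,510,000 / 64,110,000 = 24.5751 ppt

24.58 ppt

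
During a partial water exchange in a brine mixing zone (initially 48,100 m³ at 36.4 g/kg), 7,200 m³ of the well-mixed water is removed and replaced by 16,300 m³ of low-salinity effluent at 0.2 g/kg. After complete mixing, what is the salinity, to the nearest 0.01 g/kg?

26.08 g/kg

Remaining after removal: 40,900 m³ at 36.4 g/kg (salt = 1,488,760)
After addition: salt = 1,488,760 + 16,300×0.2 = 1,492,020; volume = 57,200 m³
S = 1,492,020 / 57,200 = 26.0843 g/kg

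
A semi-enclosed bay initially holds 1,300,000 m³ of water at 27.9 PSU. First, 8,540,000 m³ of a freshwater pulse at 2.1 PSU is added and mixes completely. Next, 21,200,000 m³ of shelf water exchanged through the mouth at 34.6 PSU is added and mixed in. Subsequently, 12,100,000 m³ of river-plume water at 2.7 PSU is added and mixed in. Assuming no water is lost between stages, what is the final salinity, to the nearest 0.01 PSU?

By conservation of dissolved salt,
Initial salt = 1,300,000×27.9 = 36,270,000
After stage 1: salt = 36,270,000 + 8,540,000×2.1 = 54,204,000; volume = 9,840,000 m³; S = 5.509 PSU
After stage 2: salt = 54,204,000 + 21,200,000×34.6 = 787,724,000; volume = 31,040,000 m³; S = 25.378 PSU
After stage 3: salt = 787,724,000 + 12,100,000×2.7 = 820,394,000; volume = 43,140,000 m³
S = 820,394,000 / 43,140,000 = 19.017 PSU

19.02 PSU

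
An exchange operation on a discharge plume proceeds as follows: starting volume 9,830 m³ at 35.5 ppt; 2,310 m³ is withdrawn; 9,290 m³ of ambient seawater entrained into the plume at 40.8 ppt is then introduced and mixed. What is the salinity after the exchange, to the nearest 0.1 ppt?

Remaining after removal: 7,520 m³ at 35.5 ppt (salt = 266,960)
After addition: salt = 266,960 + 9,290×40.8 = 645,992; volume = 16,810 m³
S = 645,992 / 16,810 = 38.429 ppt

38.4 ppt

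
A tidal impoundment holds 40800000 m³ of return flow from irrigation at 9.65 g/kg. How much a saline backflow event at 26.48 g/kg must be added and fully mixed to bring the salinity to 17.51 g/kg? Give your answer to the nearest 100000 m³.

Salt balance: 40,800,000×9.65 + V×26.48 = (40,800,000+V)×17.51
393,720,000 + 26.48V = 714,408,000 + 17.51V
320,688,000 = 8.97V
V = 35,751,170.57 m³

35800000 m³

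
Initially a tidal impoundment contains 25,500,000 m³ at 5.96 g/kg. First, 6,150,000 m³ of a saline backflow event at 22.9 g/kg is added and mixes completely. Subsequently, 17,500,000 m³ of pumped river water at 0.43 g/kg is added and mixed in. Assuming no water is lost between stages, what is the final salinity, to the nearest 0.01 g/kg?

6.11 g/kg

Mass of salt is conserved:
Initial salt = 25,500,000×5.96 = 151,980,000
After stage 1: salt = 151,980,000 + 6,150,000×22.9 = 292,815,000; volume = 31,650,000 m³; S = 9.252 g/kg
After stage 2: salt = 292,815,000 + 17,500,000×0.43 = 300,340,000; volume = 49,150,000 m³
S = 300,340,000 / 49,150,000 = 6.1107 g/kg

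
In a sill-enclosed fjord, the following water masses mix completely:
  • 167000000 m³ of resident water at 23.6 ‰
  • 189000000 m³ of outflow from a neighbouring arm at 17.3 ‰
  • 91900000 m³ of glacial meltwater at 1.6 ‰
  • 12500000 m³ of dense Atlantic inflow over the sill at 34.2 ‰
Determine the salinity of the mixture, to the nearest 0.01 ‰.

Mass of salt is conserved:
salt = 167,000,000×23.6 + 189,000,000×17.3 + 91,900,000×1.6 + 12,500,000×34.2 = 3,941,200,000 + 3,269,700,000 + 147,040,000 + 427,500,000 = 7,785,440,000
volume = 167,000,000 + 189,000,000 + 91,900,000 + 12,500,000 = 460,400,000 m³
S = 7,785,440,000 / 460,400,000 = 16.9102 ‰

16.91 ‰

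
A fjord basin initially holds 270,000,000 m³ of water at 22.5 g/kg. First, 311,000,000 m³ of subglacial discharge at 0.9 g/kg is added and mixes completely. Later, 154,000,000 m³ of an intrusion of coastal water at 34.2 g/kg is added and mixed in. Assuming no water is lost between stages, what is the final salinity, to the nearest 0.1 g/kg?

15.8 g/kg

By conservation of dissolved salt,
Initial salt = 270,000,000×22.5 = 6,075,000,000
After stage 1: salt = 6,075,000,000 + 311,000,000×0.9 = 6,354,900,000; volume = 581,000,000 m³; S = 10.938 g/kg
After stage 2: salt = 6,354,900,000 + 154,000,000×34.2 = 11,621,700,000; volume = 735,000,000 m³
S = 11,621,700,000 / 735,000,000 = 15.8118 g/kg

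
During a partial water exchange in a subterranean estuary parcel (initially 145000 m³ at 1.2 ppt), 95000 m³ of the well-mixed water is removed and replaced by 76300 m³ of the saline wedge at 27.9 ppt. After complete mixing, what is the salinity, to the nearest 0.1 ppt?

Remaining after removal: 50,000 m³ at 1.2 ppt (salt = 60,000)
After addition: salt = 60,000 + 76,300×27.9 = 2,188,770; volume = 126,300 m³
S = 2,188,770 / 126,300 = 17.3299 ppt

17.3 ppt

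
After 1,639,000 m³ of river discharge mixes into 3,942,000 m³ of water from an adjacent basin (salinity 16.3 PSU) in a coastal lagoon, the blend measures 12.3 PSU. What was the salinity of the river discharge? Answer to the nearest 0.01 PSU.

2.68 PSU

Salt balance: 3,942,000×16.3 + 1,639,000×S = 5,581,000×12.3
64,254,600 + 1,639,000·S = 68,646,300
S = (68,646,300 − 64,254,600) / 1,639,000 = 2.6795 PSU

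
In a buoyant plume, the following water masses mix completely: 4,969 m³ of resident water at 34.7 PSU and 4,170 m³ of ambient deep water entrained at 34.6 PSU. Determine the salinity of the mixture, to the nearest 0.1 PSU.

34.7 PSU

Conserving salt mass:
salt = 4,969×34.7 + 4,170×34.6 = 172,424.3 + 144,282 = 316,706.3
volume = 4,969 + 4,170 = 9,139 m³
S = 316,706.3 / 9,139 = 34.654 PSU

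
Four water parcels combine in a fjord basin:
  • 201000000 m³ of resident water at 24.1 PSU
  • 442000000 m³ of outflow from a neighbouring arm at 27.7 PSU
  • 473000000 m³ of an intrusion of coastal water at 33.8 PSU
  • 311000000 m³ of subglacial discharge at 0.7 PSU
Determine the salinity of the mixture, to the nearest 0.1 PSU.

23.3 PSU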